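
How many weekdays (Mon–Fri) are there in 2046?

1 January 2046 is a Monday.
That's 365 days from start to end, counting both.
365 = 7 × 52 + 1, so there are 52 full weeks plus 1 extra day.
Each full week contributes 5 weekdays (Mon–Fri): 52 × 5 = 260.
The 1 extra day is Mon — 1 of them qualifies.
Total: 260 + 1 = 261.

261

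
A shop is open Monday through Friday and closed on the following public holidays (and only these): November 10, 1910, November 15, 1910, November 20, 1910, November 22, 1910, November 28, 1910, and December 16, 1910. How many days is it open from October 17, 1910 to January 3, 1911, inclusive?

October 17, 1910 is a Monday.
The range spans 79 days (inclusive of both endpoints).
79 = 7 × 11 + 2, so there are 11 full weeks plus 2 extra days.
Each full week contributes 5 weekdays (Mon–Fri): 11 × 5 = 55.
The 2 extra days are Monday, Tuesday — 2 of them qualify.
Total: 55 + 2 = 57.
Holidays: November 10, 1910 (Thu); November 15, 1910 (Tue); November 20, 1910 (Sun); November 22, 1910 (Tue); November 28, 1910 (Mon); December 16, 1910 (Fri).
5 of the 6 holidays fall on weekdays; the rest are weekends and were already excluded.
Business days: 57 − 5 = 52.

52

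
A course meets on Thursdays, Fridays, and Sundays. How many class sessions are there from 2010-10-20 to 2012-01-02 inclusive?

189

2010-10-20 is a Wednesday.
The range spans 440 days (inclusive of both endpoints).
440 = 7 × 62 + 6, so there are 62 full weeks plus 6 extra days.
Each full week contributes 3 days from the set (Thu, Fri, Sun): 62 × 3 = 186.
The 6 extra days are Wed, Thu, Fri, Sat, Sun, Mon — 3 of them qualify.
Total: 186 + 3 = 189.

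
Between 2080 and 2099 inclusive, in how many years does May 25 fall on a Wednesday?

Day of week of May 25 in each year:
2080: Sat, 2081: Sun, 2082: Mon, 2083: Tue, 2084: Thu, 2085: Fri, 2086: Sat, 2087: Sun, 2088: Tue, 2089: Wed ✓, 2090: Thu, 2091: Fri, 2092: Sun, 2093: Mon, 2094: Tue, 2095: Wed ✓, 2096: Fri, 2097: Sat, 2098: Sun, 2099: Mon
Wednesdays: 2089, 2095.

2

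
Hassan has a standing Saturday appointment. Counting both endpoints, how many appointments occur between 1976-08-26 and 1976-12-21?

1976-08-26 is a Thursday.
From 1976-08-26 to 1976-12-21 is 118 days inclusive.
118 = 7 × 16 + 6, so there are 16 full weeks plus 6 extra days.
Each full week contributes one Saturday: 16 so far.
The 6 extra days are Thursday, Friday, Saturday, Sunday, Monday, Tuesday — 1 of them qualifies.
Total: 16 + 1 = 17.

17 Saturdays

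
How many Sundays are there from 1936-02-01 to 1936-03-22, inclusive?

8 Sundays

1936-02-01 is a Saturday.
From 1936-02-01 to 1936-03-22 is 51 days inclusive.
51 = 7 × 7 + 2, so there are 7 full weeks plus 2 extra days.
Each full week contributes one Sunday: 7 so far.
The 2 extra days are Saturday, Sunday — 1 of them qualifies.
Total: 7 + 1 = 8.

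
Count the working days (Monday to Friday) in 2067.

1 January 2067 is a Saturday.
That's 365 days from start to end, counting both.
365 = 7 × 52 + 1, so there are 52 full weeks plus 1 extra day.
Each full week contributes 5 weekdays (Mon–Fri): 52 × 5 = 260.
The 1 extra day is Sat — none qualify.
Total: 260 + 0 = 260.

260 weekdays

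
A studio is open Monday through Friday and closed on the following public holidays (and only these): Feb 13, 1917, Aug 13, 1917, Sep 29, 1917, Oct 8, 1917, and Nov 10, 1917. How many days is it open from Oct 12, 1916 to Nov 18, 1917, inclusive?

284 business days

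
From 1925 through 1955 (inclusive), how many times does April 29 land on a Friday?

5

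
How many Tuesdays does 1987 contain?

1987-01-01 is a Thursday.
From 1987-01-01 to 1987-12-31 is 365 days inclusive.
365 = 7 × 52 + 1, so there are 52 full weeks plus 1 extra day.
Each full week contributes one Tuesday: 52 so far.
The 1 extra day is Thu — none qualify.
Total: 52 + 0 = 52.

52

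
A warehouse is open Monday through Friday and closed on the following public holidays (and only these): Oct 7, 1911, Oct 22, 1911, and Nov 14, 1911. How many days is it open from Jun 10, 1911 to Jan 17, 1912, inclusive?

Jun 10, 1911 is a Saturday.
That's 222 days from start to end, counting both.
222 = 7 × 31 + 5, so there are 31 full weeks plus 5 extra days.
Each full week contributes 5 weekdays (Mon–Fri): 31 × 5 = 155.
The 5 extra days are Sat, Sun, Mon, Tue, Wed — 3 of them qualify.
Total: 155 + 3 = 158.
Holidays: Oct 7, 1911 (Sat); Oct 22, 1911 (Sun); Nov 14, 1911 (Tue).
1 of the 3 holidays fall on weekdays; the rest are weekends and were already excluded.
Business days: 158 − 1 = 157.

157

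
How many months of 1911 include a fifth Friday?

4

A month has five Fridays exactly when Friday falls within its first (length − 28) days.
Jan: 31 days, starts Sun → 5 of Sun, Mon, Tue
Feb: 28 days, starts Wed → 5 of (none)
Mar: 31 days, starts Wed → 5 of Wed, Thu, Fri ✓
Apr: 30 days, starts Sat → 5 of Sat, Sun
May: 31 days, starts Mon → 5 of Mon, Tue, Wed
Jun: 30 days, starts Thu → 5 of Thu, Fri ✓
Jul: 31 days, starts Sat → 5 of Sat, Sun, Mon
Aug: 31 days, starts Tue → 5 of Tue, Wed, Thu
Sep: 30 days, starts Fri → 5 of Fri, Sat ✓
Oct: 31 days, starts Sun → 5 of Sun, Mon, Tue
Nov: 30 days, starts Wed → 5 of Wed, Thu
Dec: 31 days, starts Fri → 5 of Fri, Sat, Sun ✓
Months with five Fridays: Mar, Jun, Sep, Dec.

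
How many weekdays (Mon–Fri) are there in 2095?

260 weekdays

2095-01-01 is a Saturday.
From 2095-01-01 to 2095-12-31 is 365 days inclusive.
365 = 7 × 52 + 1, so there are 52 full weeks plus 1 extra day.
Each full week contributes 5 weekdays (Mon–Fri): 52 × 5 = 260.
The 1 extra day is Saturday — none qualify.
Total: 260 + 0 = 260.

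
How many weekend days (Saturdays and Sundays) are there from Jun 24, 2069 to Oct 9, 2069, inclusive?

Jun 24, 2069 is a Monday.
That's 108 days from start to end, counting both.
108 = 7 × 15 + 3, so there are 15 full weeks plus 3 extra days.
Each full week contributes 2 weekend days (Sat, Sun): 15 × 2 = 30.
The 3 extra days are Monday, Tuesday, Wednesday — none qualify.
Total: 30 + 0 = 30.

30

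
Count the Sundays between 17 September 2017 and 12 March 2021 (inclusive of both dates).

182 Sundays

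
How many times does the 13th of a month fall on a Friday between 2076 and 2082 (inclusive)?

12

Friday-the-13ths by year:
2076: Mar, Nov
2077: Aug
2078: May
2079: Jan, Oct
2080: Sep, Dec
2081: Jun
2082: Feb, Mar, Nov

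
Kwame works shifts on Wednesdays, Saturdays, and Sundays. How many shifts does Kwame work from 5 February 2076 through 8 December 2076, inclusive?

5 February 2076 is a Wednesday.
From 5 February 2076 to 8 December 2076 is 308 days inclusive.
308 = 7 × 44, so the span is exactly 44 full weeks.
Each full week contributes 3 days from the set (Wed, Sat, Sun): 44 × 3 = 132.
Total: 132.

132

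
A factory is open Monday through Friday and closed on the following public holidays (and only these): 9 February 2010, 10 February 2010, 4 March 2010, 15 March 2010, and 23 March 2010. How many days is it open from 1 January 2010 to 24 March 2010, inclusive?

1 January 2010 is a Friday.
That's 83 days from start to end, counting both.
83 = 7 × 11 + 6, so there are 11 full weeks plus 6 extra days.
Each full week contributes 5 weekdays (Mon–Fri): 11 × 5 = 55.
The 6 extra days are Friday, Saturday, Sunday, Monday, Tuesday, Wednesday — 4 of them qualify.
Total: 55 + 4 = 59.
Holidays: 9 February 2010 (Tue); 10 February 2010 (Wed); 4 March 2010 (Thu); 15 March 2010 (Mon); 23 March 2010 (Tue).
All 5 holidays fall on weekdays, so subtract 5.
Business days: 59 − 5 = 54.

54 working days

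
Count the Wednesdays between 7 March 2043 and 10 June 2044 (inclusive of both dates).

7 March 2043 is a Saturday.
The range spans 462 days (inclusive of both endpoints).
462 = 7 × 66, so the span is exactly 66 full weeks.
Each full week contributes one Wednesday: 66 so far.

66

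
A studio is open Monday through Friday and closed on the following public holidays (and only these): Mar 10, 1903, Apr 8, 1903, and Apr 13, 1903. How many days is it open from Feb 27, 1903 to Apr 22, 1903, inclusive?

36 working days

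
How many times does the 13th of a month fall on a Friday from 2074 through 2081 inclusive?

13

Friday-the-13ths by year:
2074: Apr, Jul
2075: Sep, Dec
2076: Mar, Nov
2077: Aug
2078: May
2079: Jan, Oct
2080: Sep, Dec
2081: Jun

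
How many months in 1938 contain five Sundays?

4

A month has five Sundays exactly when Sunday falls within its first (length − 28) days.
Jan: 31 days, starts Sat → 5 of Sat, Sun, Mon ✓
Feb: 28 days, starts Tue → 5 of (none)
Mar: 31 days, starts Tue → 5 of Tue, Wed, Thu
Apr: 30 days, starts Fri → 5 of Fri, Sat
May: 31 days, starts Sun → 5 of Sun, Mon, Tue ✓
Jun: 30 days, starts Wed → 5 of Wed, Thu
Jul: 31 days, starts Fri → 5 of Fri, Sat, Sun ✓
Aug: 31 days, starts Mon → 5 of Mon, Tue, Wed
Sep: 30 days, starts Thu → 5 of Thu, Fri
Oct: 31 days, starts Sat → 5 of Sat, Sun, Mon ✓
Nov: 30 days, starts Tue → 5 of Tue, Wed
Dec: 31 days, starts Thu → 5 of Thu, Fri, Sat
Months with five Sundays: Jan, May, Jul, Oct.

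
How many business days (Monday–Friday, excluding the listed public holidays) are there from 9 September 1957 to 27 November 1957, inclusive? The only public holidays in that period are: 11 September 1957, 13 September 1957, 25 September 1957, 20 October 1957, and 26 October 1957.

55

9 September 1957 is a Monday.
That's 80 days from start to end, counting both.
80 = 7 × 11 + 3, so there are 11 full weeks plus 3 extra days.
Each full week contributes 5 weekdays (Mon–Fri): 11 × 5 = 55.
The 3 extra days are Mon, Tue, Wed — 3 of them qualify.
Total: 55 + 3 = 58.
Holidays: 11 September 1957 (Wed); 13 September 1957 (Fri); 25 September 1957 (Wed); 20 October 1957 (Sun); 26 October 1957 (Sat).
3 of the 5 holidays fall on weekdays; the rest are weekends and were already excluded.
Business days: 58 − 3 = 55.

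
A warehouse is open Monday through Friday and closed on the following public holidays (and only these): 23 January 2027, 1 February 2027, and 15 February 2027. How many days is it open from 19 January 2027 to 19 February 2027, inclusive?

22

19 January 2027 is a Tuesday.
The range spans 32 days (inclusive of both endpoints).
32 = 7 × 4 + 4, so there are 4 full weeks plus 4 extra days.
Each full week contributes 5 weekdays (Mon–Fri): 4 × 5 = 20.
The 4 extra days are Tuesday, Wednesday, Thursday, Friday — 4 of them qualify.
Total: 20 + 4 = 24.
Holidays: 23 January 2027 (Sat); 1 February 2027 (Mon); 15 February 2027 (Mon).
2 of the 3 holidays fall on weekdays; the rest are weekends and were already excluded.
Business days: 24 − 2 = 22.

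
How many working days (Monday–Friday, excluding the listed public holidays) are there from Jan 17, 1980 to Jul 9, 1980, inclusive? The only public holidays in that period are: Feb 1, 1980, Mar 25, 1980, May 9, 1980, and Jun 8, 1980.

122 working days

Jan 17, 1980 is a Thursday.
That's 175 days from start to end, counting both.
175 = 7 × 25, so the span is exactly 25 full weeks.
Each full week contributes 5 weekdays (Mon–Fri): 25 × 5 = 125.
Holidays: Feb 1, 1980 (Fri); Mar 25, 1980 (Tue); May 9, 1980 (Fri); Jun 8, 1980 (Sun).
3 of the 4 holidays fall on weekdays; the rest are weekends and were already excluded.
Business days: 125 − 3 = 122.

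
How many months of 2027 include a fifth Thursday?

4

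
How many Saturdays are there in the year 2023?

52

Jan 1, 2023 is a Sunday.
That's 365 days from start to end, counting both.
365 = 7 × 52 + 1, so there are 52 full weeks plus 1 extra day.
Each full week contributes one Saturday: 52 so far.
The 1 extra day is Sun — none qualify.
Total: 52 + 0 = 52.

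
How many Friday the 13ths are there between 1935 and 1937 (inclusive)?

5

Friday-the-13ths by year:
1935: Sep, Dec
1936: Mar, Nov
1937: Aug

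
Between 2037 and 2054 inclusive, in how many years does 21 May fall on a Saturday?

3

Day of week of May 21 in each year:
2037: Thu, 2038: Fri, 2039: Sat ✓, 2040: Mon, 2041: Tue, 2042: Wed, 2043: Thu, 2044: Sat ✓, 2045: Sun, 2046: Mon, 2047: Tue, 2048: Thu, 2049: Fri, 2050: Sat ✓, 2051: Sun, 2052: Tue, 2053: Wed, 2054: Thu
Saturdays: 2039, 2044, 2050.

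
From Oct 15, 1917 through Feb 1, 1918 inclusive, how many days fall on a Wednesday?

16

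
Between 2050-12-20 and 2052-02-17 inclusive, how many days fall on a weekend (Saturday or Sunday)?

121

2050-12-20 is a Tuesday.
From 2050-12-20 to 2052-02-17 is 425 days inclusive.
425 = 7 × 60 + 5, so there are 60 full weeks plus 5 extra days.
Each full week contributes 2 weekend days (Sat, Sun): 60 × 2 = 120.
The 5 extra days are Tuesday, Wednesday, Thursday, Friday, Saturday — 1 of them qualifies.
Total: 120 + 1 = 121.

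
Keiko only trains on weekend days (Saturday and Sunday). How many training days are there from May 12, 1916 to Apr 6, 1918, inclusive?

199

May 12, 1916 is a Friday.
From May 12, 1916 to Apr 6, 1918 is 695 days inclusive.
695 = 7 × 99 + 2, so there are 99 full weeks plus 2 extra days.
Each full week contributes 2 weekend days (Sat, Sun): 99 × 2 = 198.
The 2 extra days are Fri, Sat — 1 of them qualifies.
Total: 198 + 1 = 199.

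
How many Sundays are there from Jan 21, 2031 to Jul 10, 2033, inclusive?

Jan 21, 2031 is a Tuesday.
From Jan 21, 2031 to Jul 10, 2033 is 902 days inclusive.
902 = 7 × 128 + 6, so there are 128 full weeks plus 6 extra days.
Each full week contributes one Sunday: 128 so far.
The 6 extra days are Tue, Wed, Thu, Fri, Sat, Sun — 1 of them qualifies.
Total: 128 + 1 = 129.

129 Sundays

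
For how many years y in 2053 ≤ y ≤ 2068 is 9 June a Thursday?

2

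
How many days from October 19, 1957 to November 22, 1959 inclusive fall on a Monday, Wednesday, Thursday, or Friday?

October 19, 1957 is a Saturday.
That's 765 days from start to end, counting both.
765 = 7 × 109 + 2, so there are 109 full weeks plus 2 extra days.
Each full week contributes 4 days from the set (Mon, Wed, Thu, Fri): 109 × 4 = 436.
The 2 extra days are Saturday, Sunday — none qualify.
Total: 436 + 0 = 436.

436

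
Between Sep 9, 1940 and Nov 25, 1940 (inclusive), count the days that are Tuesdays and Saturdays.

Sep 9, 1940 is a Monday.
That's 78 days from start to end, counting both.
78 = 7 × 11 + 1, so there are 11 full weeks plus 1 extra day.
Each full week contributes 2 days from the set (Tue, Sat): 11 × 2 = 22.
The 1 extra day is Monday — none qualify.
Total: 22 + 0 = 22.

22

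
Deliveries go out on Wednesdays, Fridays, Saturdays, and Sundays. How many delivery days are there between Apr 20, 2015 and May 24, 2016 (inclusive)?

Apr 20, 2015 is a Monday.
The range spans 401 days (inclusive of both endpoints).
401 = 7 × 57 + 2, so there are 57 full weeks plus 2 extra days.
Each full week contributes 4 days from the set (Wed, Fri, Sat, Sun): 57 × 4 = 228.
The 2 extra days are Monday, Tuesday — none qualify.
Total: 228 + 0 = 228.

228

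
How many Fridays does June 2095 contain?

1 June 2095 is a Wednesday.
The range spans 30 days (inclusive of both endpoints).
30 = 7 × 4 + 2, so there are 4 full weeks plus 2 extra days.
Each full week contributes one Friday: 4 so far.
The 2 extra days are Wed, Thu — none qualify.
Total: 4 + 0 = 4.

4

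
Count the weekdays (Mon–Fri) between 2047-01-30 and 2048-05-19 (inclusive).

2047-01-30 is a Wednesday.
From 2047-01-30 to 2048-05-19 is 476 days inclusive.
476 = 7 × 68, so the span is exactly 68 full weeks.
Each full week contributes 5 weekdays (Mon–Fri): 68 × 5 = 340.

340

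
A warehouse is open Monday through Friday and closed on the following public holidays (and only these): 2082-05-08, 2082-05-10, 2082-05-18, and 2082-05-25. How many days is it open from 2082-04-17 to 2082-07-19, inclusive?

63 business days

2082-04-17 is a Friday.
From 2082-04-17 to 2082-07-19 is 94 days inclusive.
94 = 7 × 13 + 3, so there are 13 full weeks plus 3 extra days.
Each full week contributes 5 weekdays (Mon–Fri): 13 × 5 = 65.
The 3 extra days are Friday, Saturday, Sunday — 1 of them qualifies.
Total: 65 + 1 = 66.
Holidays: 2082-05-08 (Fri); 2082-05-10 (Sun); 2082-05-18 (Mon); 2082-05-25 (Mon).
3 of the 4 holidays fall on weekdays; the rest are weekends and were already excluded.
Business days: 66 − 3 = 63.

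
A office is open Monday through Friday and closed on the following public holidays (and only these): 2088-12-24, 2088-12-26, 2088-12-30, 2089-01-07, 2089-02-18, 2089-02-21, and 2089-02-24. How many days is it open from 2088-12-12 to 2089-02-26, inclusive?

2088-12-12 is a Sunday.
From 2088-12-12 to 2089-02-26 is 77 days inclusive.
77 = 7 × 11, so the span is exactly 11 full weeks.
Each full week contributes 5 weekdays (Mon–Fri): 11 × 5 = 55.
Holidays: 2088-12-24 (Fri); 2088-12-26 (Sun); 2088-12-30 (Thu); 2089-01-07 (Fri); 2089-02-18 (Fri); 2089-02-21 (Mon); 2089-02-24 (Thu).
6 of the 7 holidays fall on weekdays; the rest are weekends and were already excluded.
Business days: 55 − 6 = 49.

49 working days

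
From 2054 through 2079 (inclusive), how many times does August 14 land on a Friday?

Day of week of August 14 in each year:
2054: Fri ✓, 2055: Sat, 2056: Mon, 2057: Tue, 2058: Wed, 2059: Thu, 2060: Sat, 2061: Sun, 2062: Mon, 2063: Tue, 2064: Thu, 2065: Fri ✓, 2066: Sat, 2067: Sun, 2068: Tue, 2069: Wed, 2070: Thu, 2071: Fri ✓, 2072: Sun, 2073: Mon, 2074: Tue, 2075: Wed, 2076: Fri ✓, 2077: Sat, 2078: Sun, 2079: Mon
Fridays: 2054, 2065, 2071, 2076.

4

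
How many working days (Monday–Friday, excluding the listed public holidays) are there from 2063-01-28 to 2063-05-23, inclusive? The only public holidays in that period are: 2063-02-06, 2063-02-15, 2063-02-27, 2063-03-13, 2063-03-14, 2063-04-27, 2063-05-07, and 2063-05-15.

75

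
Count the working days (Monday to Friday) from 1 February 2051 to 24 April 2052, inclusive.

321

1 February 2051 is a Wednesday.
From 1 February 2051 to 24 April 2052 is 449 days inclusive.
449 = 7 × 64 + 1, so there are 64 full weeks plus 1 extra day.
Each full week contributes 5 weekdays (Mon–Fri): 64 × 5 = 320.
The 1 extra day is Wednesday — 1 of them qualifies.
Total: 320 + 1 = 321.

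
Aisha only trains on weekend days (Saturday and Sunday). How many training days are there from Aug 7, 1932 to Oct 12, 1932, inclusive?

Aug 7, 1932 is a Sunday.
From Aug 7, 1932 to Oct 12, 1932 is 67 days inclusive.
67 = 7 × 9 + 4, so there are 9 full weeks plus 4 extra days.
Each full week contributes 2 weekend days (Sat, Sun): 9 × 2 = 18.
The 4 extra days are Sunday, Monday, Tuesday, Wednesday — 1 of them qualifies.
Total: 18 + 1 = 19.

19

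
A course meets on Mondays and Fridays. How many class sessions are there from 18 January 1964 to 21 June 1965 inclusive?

149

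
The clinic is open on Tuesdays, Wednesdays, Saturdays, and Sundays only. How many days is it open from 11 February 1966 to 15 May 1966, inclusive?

54

11 February 1966 is a Friday.
From 11 February 1966 to 15 May 1966 is 94 days inclusive.
94 = 7 × 13 + 3, so there are 13 full weeks plus 3 extra days.
Each full week contributes 4 days from the set (Tue, Wed, Sat, Sun): 13 × 4 = 52.
The 3 extra days are Fri, Sat, Sun — 2 of them qualify.
Total: 52 + 2 = 54.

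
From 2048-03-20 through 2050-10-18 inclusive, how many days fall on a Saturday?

2048-03-20 is a Friday.
From 2048-03-20 to 2050-10-18 is 943 days inclusive.
943 = 7 × 134 + 5, so there are 134 full weeks plus 5 extra days.
Each full week contributes one Saturday: 134 so far.
The 5 extra days are Fri, Sat, Sun, Mon, Tue — 1 of them qualifies.
Total: 134 + 1 = 135.

135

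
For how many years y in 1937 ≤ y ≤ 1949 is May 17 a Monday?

Day of week of May 17 in each year:
1937: Mon ✓, 1938: Tue, 1939: Wed, 1940: Fri, 1941: Sat, 1942: Sun, 1943: Mon ✓, 1944: Wed, 1945: Thu, 1946: Fri, 1947: Sat, 1948: Mon ✓, 1949: Tue
Mondays: 1937, 1943, 1948.

3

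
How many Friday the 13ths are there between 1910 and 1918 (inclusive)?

15

Friday-the-13ths by year:
1910: May
1911: Jan, Oct
1912: Sep, Dec
1913: Jun
1914: Feb, Mar, Nov
1915: Aug
1916: Oct
1917: Apr, Jul
1918: Sep, Dec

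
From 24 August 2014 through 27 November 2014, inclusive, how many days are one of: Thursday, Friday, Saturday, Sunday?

24 August 2014 is a Sunday.
The range spans 96 days (inclusive of both endpoints).
96 = 7 × 13 + 5, so there are 13 full weeks plus 5 extra days.
Each full week contributes 4 days from the set (Thu, Fri, Sat, Sun): 13 × 4 = 52.
The 5 extra days are Sun, Mon, Tue, Wed, Thu — 2 of them qualify.
Total: 52 + 2 = 54.

54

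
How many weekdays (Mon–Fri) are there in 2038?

2038-01-01 is a Friday.
That's 365 days from start to end, counting both.
365 = 7 × 52 + 1, so there are 52 full weeks plus 1 extra day.
Each full week contributes 5 weekdays (Mon–Fri): 52 × 5 = 260.
The 1 extra day is Fri — 1 of them qualifies.
Total: 260 + 1 = 261.

261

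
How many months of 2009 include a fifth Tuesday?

A month has five Tuesdays exactly when Tuesday falls within its first (length − 28) days.
Jan: 31 days, starts Thu → 5 of Thu, Fri, Sat
Feb: 28 days, starts Sun → 5 of (none)
Mar: 31 days, starts Sun → 5 of Sun, Mon, Tue ✓
Apr: 30 days, starts Wed → 5 of Wed, Thu
May: 31 days, starts Fri → 5 of Fri, Sat, Sun
Jun: 30 days, starts Mon → 5 of Mon, Tue ✓
Jul: 31 days, starts Wed → 5 of Wed, Thu, Fri
Aug: 31 days, starts Sat → 5 of Sat, Sun, Mon
Sep: 30 days, starts Tue → 5 of Tue, Wed ✓
Oct: 31 days, starts Thu → 5 of Thu, Fri, Sat
Nov: 30 days, starts Sun → 5 of Sun, Mon
Dec: 31 days, starts Tue → 5 of Tue, Wed, Thu ✓
Months with five Tuesdays: Mar, Jun, Sep, Dec.

4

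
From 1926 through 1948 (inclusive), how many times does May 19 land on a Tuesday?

Day of week of May 19 in each year:
1926: Wed, 1927: Thu, 1928: Sat, 1929: Sun, 1930: Mon, 1931: Tue ✓, 1932: Thu, 1933: Fri, 1934: Sat, 1935: Sun, 1936: Tue ✓, 1937: Wed, 1938: Thu, 1939: Fri, 1940: Sun, 1941: Mon, 1942: Tue ✓, 1943: Wed, 1944: Fri, 1945: Sat, 1946: Sun, 1947: Mon, 1948: Wed
Tuesdays: 1931, 1936, 1942.

3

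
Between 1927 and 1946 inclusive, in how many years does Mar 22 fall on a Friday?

Day of week of March 22 in each year:
1927: Tue, 1928: Thu, 1929: Fri ✓, 1930: Sat, 1931: Sun, 1932: Tue, 1933: Wed, 1934: Thu, 1935: Fri ✓, 1936: Sun, 1937: Mon, 1938: Tue, 1939: Wed, 1940: Fri ✓, 1941: Sat, 1942: Sun, 1943: Mon, 1944: Wed, 1945: Thu, 1946: Fri ✓
Fridays: 1929, 1935, 1940, 1946.

4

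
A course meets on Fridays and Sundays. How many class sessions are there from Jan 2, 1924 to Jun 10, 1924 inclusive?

46

Jan 2, 1924 is a Wednesday.
That's 161 days from start to end, counting both.
161 = 7 × 23, so the span is exactly 23 full weeks.
Each full week contributes 2 days from the set (Fri, Sun): 23 × 2 = 46.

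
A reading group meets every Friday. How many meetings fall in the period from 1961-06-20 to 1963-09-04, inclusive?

1961-06-20 is a Tuesday.
From 1961-06-20 to 1963-09-04 is 807 days inclusive.
807 = 7 × 115 + 2, so there are 115 full weeks plus 2 extra days.
Each full week contributes one Friday: 115 so far.
The 2 extra days are Tue, Wed — none qualify.
Total: 115 + 0 = 115.

115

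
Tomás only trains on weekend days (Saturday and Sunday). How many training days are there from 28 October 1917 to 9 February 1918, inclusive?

28 October 1917 is a Sunday.
From 28 October 1917 to 9 February 1918 is 105 days inclusive.
105 = 7 × 15, so the span is exactly 15 full weeks.
Each full week contributes 2 weekend days (Sat, Sun): 15 × 2 = 30.
Total: 30.

30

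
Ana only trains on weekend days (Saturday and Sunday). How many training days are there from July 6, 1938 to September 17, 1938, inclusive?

21

July 6, 1938 is a Wednesday.
The range spans 74 days (inclusive of both endpoints).
74 = 7 × 10 + 4, so there are 10 full weeks plus 4 extra days.
Each full week contributes 2 weekend days (Sat, Sun): 10 × 2 = 20.
The 4 extra days are Wed, Thu, Fri, Sat — 1 of them qualifies.
Total: 20 + 1 = 21.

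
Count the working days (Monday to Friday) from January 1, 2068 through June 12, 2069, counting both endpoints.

January 1, 2068 is a Sunday.
The range spans 529 days (inclusive of both endpoints).
529 = 7 × 75 + 4, so there are 75 full weeks plus 4 extra days.
Each full week contributes 5 weekdays (Mon–Fri): 75 × 5 = 375.
The 4 extra days are Sun, Mon, Tue, Wed — 3 of them qualify.
Total: 375 + 3 = 378.

378 weekdays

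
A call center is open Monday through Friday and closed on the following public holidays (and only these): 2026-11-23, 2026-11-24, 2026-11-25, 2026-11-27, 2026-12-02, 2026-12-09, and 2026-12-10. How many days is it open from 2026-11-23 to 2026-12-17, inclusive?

12 business days

2026-11-23 is a Monday.
That's 25 days from start to end, counting both.
25 = 7 × 3 + 4, so there are 3 full weeks plus 4 extra days.
Each full week contributes 5 weekdays (Mon–Fri): 3 × 5 = 15.
The 4 extra days are Monday, Tuesday, Wednesday, Thursday — 4 of them qualify.
Total: 15 + 4 = 19.
Holidays: 2026-11-23 (Mon); 2026-11-24 (Tue); 2026-11-25 (Wed); 2026-11-27 (Fri); 2026-12-02 (Wed); 2026-12-09 (Wed); 2026-12-10 (Thu).
All 7 holidays fall on weekdays, so subtract 7.
Business days: 19 − 7 = 12.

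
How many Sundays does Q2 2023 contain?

April 1, 2023 is a Saturday.
That's 91 days from start to end, counting both.
91 = 7 × 13, so the span is exactly 13 full weeks.
Each full week contributes one Sunday: 13 so far.
Total: 13.

13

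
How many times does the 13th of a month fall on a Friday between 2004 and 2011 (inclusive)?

Friday-the-13ths by year:
2004: Feb, Aug
2005: May
2006: Jan, Oct
2007: Apr, Jul
2008: Jun
2009: Feb, Mar, Nov
2010: Aug
2011: May

13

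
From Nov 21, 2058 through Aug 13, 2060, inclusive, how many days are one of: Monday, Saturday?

180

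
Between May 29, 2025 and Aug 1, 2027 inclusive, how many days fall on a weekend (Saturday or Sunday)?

May 29, 2025 is a Thursday.
The range spans 795 days (inclusive of both endpoints).
795 = 7 × 113 + 4, so there are 113 full weeks plus 4 extra days.
Each full week contributes 2 weekend days (Sat, Sun): 113 × 2 = 226.
The 4 extra days are Thu, Fri, Sat, Sun — 2 of them qualify.
Total: 226 + 2 = 228.

228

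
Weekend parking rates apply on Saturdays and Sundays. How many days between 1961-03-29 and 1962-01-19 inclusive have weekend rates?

1961-03-29 is a Wednesday.
The range spans 297 days (inclusive of both endpoints).
297 = 7 × 42 + 3, so there are 42 full weeks plus 3 extra days.
Each full week contributes 2 weekend days (Sat, Sun): 42 × 2 = 84.
The 3 extra days are Wednesday, Thursday, Friday — none qualify.
Total: 84 + 0 = 84.

84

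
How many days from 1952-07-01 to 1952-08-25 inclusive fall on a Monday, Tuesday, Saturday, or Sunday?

32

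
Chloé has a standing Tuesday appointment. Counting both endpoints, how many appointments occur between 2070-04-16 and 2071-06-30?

2070-04-16 is a Wednesday.
That's 441 days from start to end, counting both.
441 = 7 × 63, so the span is exactly 63 full weeks.
Each full week contributes one Tuesday: 63 so far.

63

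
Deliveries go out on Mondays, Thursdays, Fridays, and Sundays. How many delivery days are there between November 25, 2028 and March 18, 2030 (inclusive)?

November 25, 2028 is a Saturday.
The range spans 479 days (inclusive of both endpoints).
479 = 7 × 68 + 3, so there are 68 full weeks plus 3 extra days.
Each full week contributes 4 days from the set (Mon, Thu, Fri, Sun): 68 × 4 = 272.
The 3 extra days are Sat, Sun, Mon — 2 of them qualify.
Total: 272 + 2 = 274.

274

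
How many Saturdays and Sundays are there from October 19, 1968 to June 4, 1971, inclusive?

274

October 19, 1968 is a Saturday.
From October 19, 1968 to June 4, 1971 is 959 days inclusive.
959 = 7 × 137, so the span is exactly 137 full weeks.
Each full week contributes 2 weekend days (Sat, Sun): 137 × 2 = 274.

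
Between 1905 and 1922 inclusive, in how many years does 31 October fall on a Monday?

Day of week of October 31 in each year:
1905: Tue, 1906: Wed, 1907: Thu, 1908: Sat, 1909: Sun, 1910: Mon ✓, 1911: Tue, 1912: Thu, 1913: Fri, 1914: Sat, 1915: Sun, 1916: Tue, 1917: Wed, 1918: Thu, 1919: Fri, 1920: Sun, 1921: Mon ✓, 1922: Tue
Mondays: 1910, 1921.

2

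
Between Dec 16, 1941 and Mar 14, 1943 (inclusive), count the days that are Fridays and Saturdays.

130

Dec 16, 1941 is a Tuesday.
The range spans 454 days (inclusive of both endpoints).
454 = 7 × 64 + 6, so there are 64 full weeks plus 6 extra days.
Each full week contributes 2 days from the set (Fri, Sat): 64 × 2 = 128.
The 6 extra days are Tue, Wed, Thu, Fri, Sat, Sun — 2 of them qualify.
Total: 128 + 2 = 130.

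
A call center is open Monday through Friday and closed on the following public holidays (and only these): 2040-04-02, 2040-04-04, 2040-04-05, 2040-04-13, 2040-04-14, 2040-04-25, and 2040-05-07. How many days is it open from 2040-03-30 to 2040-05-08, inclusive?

22

2040-03-30 is a Friday.
The range spans 40 days (inclusive of both endpoints).
40 = 7 × 5 + 5, so there are 5 full weeks plus 5 extra days.
Each full week contributes 5 weekdays (Mon–Fri): 5 × 5 = 25.
The 5 extra days are Fri, Sat, Sun, Mon, Tue — 3 of them qualify.
Total: 25 + 3 = 28.
Holidays: 2040-04-02 (Mon); 2040-04-04 (Wed); 2040-04-05 (Thu); 2040-04-13 (Fri); 2040-04-14 (Sat); 2040-04-25 (Wed); 2040-05-07 (Mon).
6 of the 7 holidays fall on weekdays; the rest are weekends and were already excluded.
Business days: 28 − 6 = 22.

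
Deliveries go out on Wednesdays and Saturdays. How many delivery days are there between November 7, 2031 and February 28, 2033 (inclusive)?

137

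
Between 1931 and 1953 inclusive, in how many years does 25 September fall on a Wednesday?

Day of week of September 25 in each year:
1931: Fri, 1932: Sun, 1933: Mon, 1934: Tue, 1935: Wed ✓, 1936: Fri, 1937: Sat, 1938: Sun, 1939: Mon, 1940: Wed ✓, 1941: Thu, 1942: Fri, 1943: Sat, 1944: Mon, 1945: Tue, 1946: Wed ✓, 1947: Thu, 1948: Sat, 1949: Sun, 1950: Mon, 1951: Tue, 1952: Thu, 1953: Fri
Wednesdays: 1935, 1940, 1946.

3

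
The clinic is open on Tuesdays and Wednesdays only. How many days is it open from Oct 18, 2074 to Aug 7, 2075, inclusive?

84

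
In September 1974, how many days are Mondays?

September 1, 1974 is a Sunday.
From September 1, 1974 to September 30, 1974 is 30 days inclusive.
30 = 7 × 4 + 2, so there are 4 full weeks plus 2 extra days.
Each full week contributes one Monday: 4 so far.
The 2 extra days are Sun, Mon — 1 of them qualifies.
Total: 4 + 1 = 5.

5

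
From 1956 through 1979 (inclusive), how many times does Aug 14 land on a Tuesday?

4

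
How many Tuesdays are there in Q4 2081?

13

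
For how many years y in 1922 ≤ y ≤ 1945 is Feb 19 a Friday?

Day of week of February 19 in each year:
1922: Sun, 1923: Mon, 1924: Tue, 1925: Thu, 1926: Fri ✓, 1927: Sat, 1928: Sun, 1929: Tue, 1930: Wed, 1931: Thu, 1932: Fri ✓, 1933: Sun, 1934: Mon, 1935: Tue, 1936: Wed, 1937: Fri ✓, 1938: Sat, 1939: Sun, 1940: Mon, 1941: Wed, 1942: Thu, 1943: Fri ✓, 1944: Sat, 1945: Mon
Fridays: 1926, 1932, 1937, 1943.

4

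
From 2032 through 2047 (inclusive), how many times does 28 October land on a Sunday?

Day of week of October 28 in each year:
2032: Thu, 2033: Fri, 2034: Sat, 2035: Sun ✓, 2036: Tue, 2037: Wed, 2038: Thu, 2039: Fri, 2040: Sun ✓, 2041: Mon, 2042: Tue, 2043: Wed, 2044: Fri, 2045: Sat, 2046: Sun ✓, 2047: Mon
Sundays: 2035, 2040, 2046.

3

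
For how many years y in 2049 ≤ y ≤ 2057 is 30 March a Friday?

Day of week of March 30 in each year:
2049: Tue, 2050: Wed, 2051: Thu, 2052: Sat, 2053: Sun, 2054: Mon, 2055: Tue, 2056: Thu, 2057: Fri ✓
Fridays: 2057.

1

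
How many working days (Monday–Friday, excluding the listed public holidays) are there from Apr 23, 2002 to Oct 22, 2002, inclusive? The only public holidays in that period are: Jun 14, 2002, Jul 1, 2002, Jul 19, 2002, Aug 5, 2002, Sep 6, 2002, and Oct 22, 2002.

Apr 23, 2002 is a Tuesday.
That's 183 days from start to end, counting both.
183 = 7 × 26 + 1, so there are 26 full weeks plus 1 extra day.
Each full week contributes 5 weekdays (Mon–Fri): 26 × 5 = 130.
The 1 extra day is Tue — 1 of them qualifies.
Total: 130 + 1 = 131.
Holidays: Jun 14, 2002 (Fri); Jul 1, 2002 (Mon); Jul 19, 2002 (Fri); Aug 5, 2002 (Mon); Sep 6, 2002 (Fri); Oct 22, 2002 (Tue).
All 6 holidays fall on weekdays, so subtract 6.
Business days: 131 − 6 = 125.

125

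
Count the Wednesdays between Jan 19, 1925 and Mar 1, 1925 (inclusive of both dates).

6 Wednesdays

Jan 19, 1925 is a Monday.
The range spans 42 days (inclusive of both endpoints).
42 = 7 × 6, so the span is exactly 6 full weeks.
Each full week contributes one Wednesday: 6 so far.
Total: 6.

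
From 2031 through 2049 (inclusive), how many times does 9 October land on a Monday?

Day of week of October 9 in each year:
2031: Thu, 2032: Sat, 2033: Sun, 2034: Mon ✓, 2035: Tue, 2036: Thu, 2037: Fri, 2038: Sat, 2039: Sun, 2040: Tue, 2041: Wed, 2042: Thu, 2043: Fri, 2044: Sun, 2045: Mon ✓, 2046: Tue, 2047: Wed, 2048: Fri, 2049: Sat
Mondays: 2034, 2045.

2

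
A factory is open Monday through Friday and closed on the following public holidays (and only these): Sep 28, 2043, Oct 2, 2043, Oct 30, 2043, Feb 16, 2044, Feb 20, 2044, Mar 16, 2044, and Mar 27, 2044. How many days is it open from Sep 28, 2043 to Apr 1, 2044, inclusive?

130 business days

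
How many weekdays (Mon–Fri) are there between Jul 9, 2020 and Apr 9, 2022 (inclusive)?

457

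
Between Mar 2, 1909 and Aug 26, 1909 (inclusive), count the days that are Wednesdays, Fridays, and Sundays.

Mar 2, 1909 is a Tuesday.
The range spans 178 days (inclusive of both endpoints).
178 = 7 × 25 + 3, so there are 25 full weeks plus 3 extra days.
Each full week contributes 3 days from the set (Wed, Fri, Sun): 25 × 3 = 75.
The 3 extra days are Tue, Wed, Thu — 1 of them qualifies.
Total: 75 + 1 = 76.

76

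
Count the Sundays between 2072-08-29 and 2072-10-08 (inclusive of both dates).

2072-08-29 is a Monday.
From 2072-08-29 to 2072-10-08 is 41 days inclusive.
41 = 7 × 5 + 6, so there are 5 full weeks plus 6 extra days.
Each full week contributes one Sunday: 5 so far.
The 6 extra days are Mon, Tue, Wed, Thu, Fri, Sat — none qualify.
Total: 5 + 0 = 5.

5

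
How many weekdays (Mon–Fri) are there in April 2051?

Apr 1, 2051 is a Saturday.
The range spans 30 days (inclusive of both endpoints).
30 = 7 × 4 + 2, so there are 4 full weeks plus 2 extra days.
Each full week contributes 5 weekdays (Mon–Fri): 4 × 5 = 20.
The 2 extra days are Sat, Sun — none qualify.
Total: 20 + 0 = 20.

20 weekdays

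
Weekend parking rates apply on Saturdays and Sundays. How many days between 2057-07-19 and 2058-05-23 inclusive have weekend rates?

88

2057-07-19 is a Thursday.
From 2057-07-19 to 2058-05-23 is 309 days inclusive.
309 = 7 × 44 + 1, so there are 44 full weeks plus 1 extra day.
Each full week contributes 2 weekend days (Sat, Sun): 44 × 2 = 88.
The 1 extra day is Thursday — none qualify.
Total: 88 + 0 = 88.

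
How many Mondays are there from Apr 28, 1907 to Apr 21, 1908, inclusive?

52

Apr 28, 1907 is a Sunday.
That's 360 days from start to end, counting both.
360 = 7 × 51 + 3, so there are 51 full weeks plus 3 extra days.
Each full week contributes one Monday: 51 so far.
The 3 extra days are Sun, Mon, Tue — 1 of them qualifies.
Total: 51 + 1 = 52.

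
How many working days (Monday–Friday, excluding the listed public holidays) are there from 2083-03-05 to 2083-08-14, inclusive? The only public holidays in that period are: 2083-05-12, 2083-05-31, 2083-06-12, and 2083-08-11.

113

2083-03-05 is a Friday.
The range spans 163 days (inclusive of both endpoints).
163 = 7 × 23 + 2, so there are 23 full weeks plus 2 extra days.
Each full week contributes 5 weekdays (Mon–Fri): 23 × 5 = 115.
The 2 extra days are Friday, Saturday — 1 of them qualifies.
Total: 115 + 1 = 116.
Holidays: 2083-05-12 (Wed); 2083-05-31 (Mon); 2083-06-12 (Sat); 2083-08-11 (Wed).
3 of the 4 holidays fall on weekdays; the rest are weekends and were already excluded.
Business days: 116 − 3 = 113.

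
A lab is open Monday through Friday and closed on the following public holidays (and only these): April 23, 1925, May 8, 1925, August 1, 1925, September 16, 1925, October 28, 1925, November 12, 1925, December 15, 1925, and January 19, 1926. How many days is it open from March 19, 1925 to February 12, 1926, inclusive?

March 19, 1925 is a Thursday.
The range spans 331 days (inclusive of both endpoints).
331 = 7 × 47 + 2, so there are 47 full weeks plus 2 extra days.
Each full week contributes 5 weekdays (Mon–Fri): 47 × 5 = 235.
The 2 extra days are Thursday, Friday — 2 of them qualify.
Total: 235 + 2 = 237.
Holidays: April 23, 1925 (Thu); May 8, 1925 (Fri); August 1, 1925 (Sat); September 16, 1925 (Wed); October 28, 1925 (Wed); November 12, 1925 (Thu); December 15, 1925 (Tue); January 19, 1926 (Tue).
7 of the 8 holidays fall on weekdays; the rest are weekends and were already excluded.
Business days: 237 − 7 = 230.

230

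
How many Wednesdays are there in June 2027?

5

Jun 1, 2027 is a Tuesday.
The range spans 30 days (inclusive of both endpoints).
30 = 7 × 4 + 2, so there are 4 full weeks plus 2 extra days.
Each full week contributes one Wednesday: 4 so far.
The 2 extra days are Tuesday, Wednesday — 1 of them qualifies.
Total: 4 + 1 = 5.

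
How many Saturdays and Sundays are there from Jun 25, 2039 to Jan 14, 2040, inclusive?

Jun 25, 2039 is a Saturday.
The range spans 204 days (inclusive of both endpoints).
204 = 7 × 29 + 1, so there are 29 full weeks plus 1 extra day.
Each full week contributes 2 weekend days (Sat, Sun): 29 × 2 = 58.
The 1 extra day is Saturday — 1 of them qualifies.
Total: 58 + 1 = 59.

59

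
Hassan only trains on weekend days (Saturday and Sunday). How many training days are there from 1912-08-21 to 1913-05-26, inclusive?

80

1912-08-21 is a Wednesday.
From 1912-08-21 to 1913-05-26 is 279 days inclusive.
279 = 7 × 39 + 6, so there are 39 full weeks plus 6 extra days.
Each full week contributes 2 weekend days (Sat, Sun): 39 × 2 = 78.
The 6 extra days are Wednesday, Thursday, Friday, Saturday, Sunday, Monday — 2 of them qualify.
Total: 78 + 2 = 80.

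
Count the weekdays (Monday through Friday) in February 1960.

Feb 1, 1960 is a Monday.
The range spans 29 days (inclusive of both endpoints).
29 = 7 × 4 + 1, so there are 4 full weeks plus 1 extra day.
Each full week contributes 5 weekdays (Mon–Fri): 4 × 5 = 20.
The 1 extra day is Monday — 1 of them qualifies.
Total: 20 + 1 = 21.

21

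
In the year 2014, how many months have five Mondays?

4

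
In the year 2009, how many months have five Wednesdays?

4

A month has five Wednesdays exactly when Wednesday falls within its first (length − 28) days.
Jan: 31 days, starts Thu → 5 of Thu, Fri, Sat
Feb: 28 days, starts Sun → 5 of (none)
Mar: 31 days, starts Sun → 5 of Sun, Mon, Tue
Apr: 30 days, starts Wed → 5 of Wed, Thu ✓
May: 31 days, starts Fri → 5 of Fri, Sat, Sun
Jun: 30 days, starts Mon → 5 of Mon, Tue
Jul: 31 days, starts Wed → 5 of Wed, Thu, Fri ✓
Aug: 31 days, starts Sat → 5 of Sat, Sun, Mon
Sep: 30 days, starts Tue → 5 of Tue, Wed ✓
Oct: 31 days, starts Thu → 5 of Thu, Fri, Sat
Nov: 30 days, starts Sun → 5 of Sun, Mon
Dec: 31 days, starts Tue → 5 of Tue, Wed, Thu ✓
Months with five Wednesdays: Apr, Jul, Sep, Dec.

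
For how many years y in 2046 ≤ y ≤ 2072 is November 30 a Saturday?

4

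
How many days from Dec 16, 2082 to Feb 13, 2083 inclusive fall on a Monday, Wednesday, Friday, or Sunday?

Dec 16, 2082 is a Wednesday.
From Dec 16, 2082 to Feb 13, 2083 is 60 days inclusive.
60 = 7 × 8 + 4, so there are 8 full weeks plus 4 extra days.
Each full week contributes 4 days from the set (Mon, Wed, Fri, Sun): 8 × 4 = 32.
The 4 extra days are Wednesday, Thursday, Friday, Saturday — 2 of them qualify.
Total: 32 + 2 = 34.

34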